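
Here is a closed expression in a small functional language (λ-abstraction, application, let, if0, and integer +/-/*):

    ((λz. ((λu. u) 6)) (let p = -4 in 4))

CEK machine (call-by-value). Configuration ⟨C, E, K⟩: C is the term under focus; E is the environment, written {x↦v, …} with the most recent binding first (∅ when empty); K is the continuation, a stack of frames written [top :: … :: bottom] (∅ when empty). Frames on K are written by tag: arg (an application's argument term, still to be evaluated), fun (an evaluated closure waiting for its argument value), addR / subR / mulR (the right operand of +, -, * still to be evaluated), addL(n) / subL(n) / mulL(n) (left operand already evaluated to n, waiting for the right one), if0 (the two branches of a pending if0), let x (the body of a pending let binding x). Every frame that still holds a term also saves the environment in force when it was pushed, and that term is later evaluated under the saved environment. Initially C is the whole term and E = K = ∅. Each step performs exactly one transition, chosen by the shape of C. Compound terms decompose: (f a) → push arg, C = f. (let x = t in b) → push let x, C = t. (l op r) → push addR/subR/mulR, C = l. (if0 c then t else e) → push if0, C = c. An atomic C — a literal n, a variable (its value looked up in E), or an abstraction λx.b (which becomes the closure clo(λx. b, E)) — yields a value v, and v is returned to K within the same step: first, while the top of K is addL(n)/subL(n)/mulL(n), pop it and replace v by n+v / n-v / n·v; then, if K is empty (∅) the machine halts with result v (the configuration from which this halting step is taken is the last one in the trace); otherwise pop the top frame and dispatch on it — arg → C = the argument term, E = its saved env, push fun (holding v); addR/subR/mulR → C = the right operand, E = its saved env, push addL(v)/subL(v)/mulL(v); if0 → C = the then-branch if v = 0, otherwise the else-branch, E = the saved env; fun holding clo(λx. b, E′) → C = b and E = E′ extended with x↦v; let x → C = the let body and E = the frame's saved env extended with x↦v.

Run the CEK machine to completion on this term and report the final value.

Answer: 6

Machine steps:
step 0: [C=((λz. ((λu. u) 6)) (let p = -4 in 4)) | E=∅ | K=∅]
step 1: [C=(λz. ((λu. u) 6)) | E=∅ | K=[arg]]
step 2: [C=(let p = -4 in 4) | E=∅ | K=[fun]]
step 3: [C=-4 | E=∅ | K=[let p :: fun]]
step 4: [C=4 | E={p↦-4} | K=[fun]]
step 5: [C=((λu. u) 6) | E={z↦4} | K=∅]
step 6: [C=(λu. u) | E={z↦4} | K=[arg]]
step 7: [C=6 | E={z↦4} | K=[fun]]
step 8: [C=u | E={u↦6, z↦4} | K=∅]
→ final value 6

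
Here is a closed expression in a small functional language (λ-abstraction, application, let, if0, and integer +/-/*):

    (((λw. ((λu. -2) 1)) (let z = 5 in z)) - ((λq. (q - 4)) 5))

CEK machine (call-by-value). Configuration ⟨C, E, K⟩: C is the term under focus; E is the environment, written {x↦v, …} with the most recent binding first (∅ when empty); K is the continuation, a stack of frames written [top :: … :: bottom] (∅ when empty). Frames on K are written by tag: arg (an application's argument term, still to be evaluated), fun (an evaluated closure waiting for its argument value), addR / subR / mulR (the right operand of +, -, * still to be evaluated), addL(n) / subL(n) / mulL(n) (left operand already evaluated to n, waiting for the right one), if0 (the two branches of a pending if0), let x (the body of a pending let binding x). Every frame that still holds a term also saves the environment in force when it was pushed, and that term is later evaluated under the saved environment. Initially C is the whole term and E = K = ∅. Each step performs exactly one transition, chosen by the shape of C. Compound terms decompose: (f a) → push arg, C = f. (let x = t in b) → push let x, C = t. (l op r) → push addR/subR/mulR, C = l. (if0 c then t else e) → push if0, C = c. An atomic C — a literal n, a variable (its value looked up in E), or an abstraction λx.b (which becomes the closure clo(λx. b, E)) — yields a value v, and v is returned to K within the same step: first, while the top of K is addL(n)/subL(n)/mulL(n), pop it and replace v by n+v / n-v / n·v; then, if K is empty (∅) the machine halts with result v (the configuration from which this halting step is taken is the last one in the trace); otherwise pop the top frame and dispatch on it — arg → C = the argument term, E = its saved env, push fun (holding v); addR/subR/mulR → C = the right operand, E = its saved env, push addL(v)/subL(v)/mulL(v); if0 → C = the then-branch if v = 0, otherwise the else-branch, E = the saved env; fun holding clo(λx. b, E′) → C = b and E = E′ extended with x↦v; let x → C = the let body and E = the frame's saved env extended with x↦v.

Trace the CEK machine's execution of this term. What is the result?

Answer: -3

Machine steps:
t=0: <C=(((λw. ((λu. -2) 1)) (let z = 5 in z)) - ((λq. (q - 4)) 5)), E=∅, K=∅>
t=1: <C=((λw. ((λu. -2) 1)) (let z = 5 in z)), E=∅, K=[subR]>
t=2: <C=(λw. ((λu. -2) 1)), E=∅, K=[arg :: subR]>
t=3: <C=(let z = 5 in z), E=∅, K=[fun :: subR]>
t=4: <C=5, E=∅, K=[let z :: fun :: subR]>
t=5: <C=z, E={z↦5}, K=[fun :: subR]>
t=6: <C=((λu. -2) 1), E={w↦5}, K=[subR]>
t=7: <C=(λu. -2), E={w↦5}, K=[arg :: subR]>
t=8: <C=1, E={w↦5}, K=[fun :: subR]>
t=9: <C=-2, E={u↦1, w↦5}, K=[subR]>
t=10: <C=((λq. (q - 4)) 5), E=∅, K=[subL(-2)]>
t=11: <C=(λq. (q - 4)), E=∅, K=[arg :: subL(-2)]>
t=12: <C=5, E=∅, K=[fun :: subL(-2)]>
t=13: <C=(q - 4), E={q↦5}, K=[subL(-2)]>
t=14: <C=q, E={q↦5}, K=[subR :: subL(-2)]>
t=15: <C=4, E={q↦5}, K=[subL(5) :: subL(-2)]>
→ final value -3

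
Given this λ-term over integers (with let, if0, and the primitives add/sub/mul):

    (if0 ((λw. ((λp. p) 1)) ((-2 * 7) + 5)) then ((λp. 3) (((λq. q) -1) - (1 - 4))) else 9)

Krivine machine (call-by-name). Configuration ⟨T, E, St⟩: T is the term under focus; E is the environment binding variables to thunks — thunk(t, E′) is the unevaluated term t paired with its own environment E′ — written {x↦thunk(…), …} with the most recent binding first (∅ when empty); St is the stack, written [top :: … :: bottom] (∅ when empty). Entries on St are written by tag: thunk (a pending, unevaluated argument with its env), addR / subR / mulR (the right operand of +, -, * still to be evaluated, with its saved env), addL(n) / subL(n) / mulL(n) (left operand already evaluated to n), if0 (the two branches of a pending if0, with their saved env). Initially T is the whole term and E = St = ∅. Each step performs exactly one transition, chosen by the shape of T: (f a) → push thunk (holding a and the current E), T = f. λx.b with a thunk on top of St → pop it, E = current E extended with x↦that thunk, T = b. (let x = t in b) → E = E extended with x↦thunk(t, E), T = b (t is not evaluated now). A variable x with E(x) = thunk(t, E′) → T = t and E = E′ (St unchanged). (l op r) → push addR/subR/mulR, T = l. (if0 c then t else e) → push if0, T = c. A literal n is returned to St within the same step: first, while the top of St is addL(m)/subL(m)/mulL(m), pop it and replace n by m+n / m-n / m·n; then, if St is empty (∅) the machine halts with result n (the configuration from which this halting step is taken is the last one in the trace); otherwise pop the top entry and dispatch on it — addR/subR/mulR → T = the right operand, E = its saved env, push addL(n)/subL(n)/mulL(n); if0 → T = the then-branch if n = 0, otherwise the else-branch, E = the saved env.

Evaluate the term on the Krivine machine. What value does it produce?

Answer: 9

Machine steps:
0. <T=(if0 ((λw. ((λp. p) 1)) ((-2 * 7) + 5)) then ((λp. 3) (((λq. q) -1) - (1 - 4))) else 9), E=∅, St=∅>
1. <T=((λw. ((λp. p) 1)) ((-2 * 7) + 5)), E=∅, St=[if0]>
2. <T=(λw. ((λp. p) 1)), E=∅, St=[thunk :: if0]>
3. <T=((λp. p) 1), E={w↦thunk(((-2 * 7) + 5), ∅)}, St=[if0]>
4. <T=(λp. p), E={w↦thunk(((-2 * 7) + 5), ∅)}, St=[thunk :: if0]>
5. <T=p, E={p↦thunk(1, {w↦thunk(((-2 * 7) + 5), ∅)}), w↦thunk(((-2 * 7) + 5), ∅)}, St=[if0]>
6. <T=1, E={w↦thunk(((-2 * 7) + 5), ∅)}, St=[if0]>
7. <T=9, E=∅, St=∅>
→ final value 9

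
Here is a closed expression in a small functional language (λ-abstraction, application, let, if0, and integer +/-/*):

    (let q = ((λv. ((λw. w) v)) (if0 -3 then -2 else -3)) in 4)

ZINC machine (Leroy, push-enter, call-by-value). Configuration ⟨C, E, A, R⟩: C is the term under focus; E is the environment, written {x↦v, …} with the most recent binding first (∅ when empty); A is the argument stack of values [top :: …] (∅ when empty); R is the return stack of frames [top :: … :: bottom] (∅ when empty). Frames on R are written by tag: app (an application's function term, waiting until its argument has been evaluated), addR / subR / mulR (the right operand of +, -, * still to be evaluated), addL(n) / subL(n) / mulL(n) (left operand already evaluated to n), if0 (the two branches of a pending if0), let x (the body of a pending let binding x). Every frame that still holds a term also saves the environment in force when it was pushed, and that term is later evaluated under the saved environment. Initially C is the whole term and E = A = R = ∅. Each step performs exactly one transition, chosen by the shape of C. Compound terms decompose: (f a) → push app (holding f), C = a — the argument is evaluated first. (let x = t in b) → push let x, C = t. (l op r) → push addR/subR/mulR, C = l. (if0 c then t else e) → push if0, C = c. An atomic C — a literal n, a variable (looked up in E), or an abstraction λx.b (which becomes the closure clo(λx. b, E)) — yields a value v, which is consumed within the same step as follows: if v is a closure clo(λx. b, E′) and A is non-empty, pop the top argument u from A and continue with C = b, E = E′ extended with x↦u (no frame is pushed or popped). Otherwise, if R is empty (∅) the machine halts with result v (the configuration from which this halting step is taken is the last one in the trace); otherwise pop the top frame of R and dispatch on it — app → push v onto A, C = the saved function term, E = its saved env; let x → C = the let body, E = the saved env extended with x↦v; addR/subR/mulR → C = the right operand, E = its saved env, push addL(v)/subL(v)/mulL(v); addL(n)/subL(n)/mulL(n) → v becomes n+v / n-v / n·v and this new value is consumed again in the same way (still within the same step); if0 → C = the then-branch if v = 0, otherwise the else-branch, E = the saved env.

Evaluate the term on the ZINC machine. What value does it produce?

[0] ⟨C=(let q = ((λv. ((λw. w) v)) (if0 -3 then -2 else -3)) in 4); E=∅; A=∅; R=∅⟩
[1] ⟨C=((λv. ((λw. w) v)) (if0 -3 then -2 else -3)); E=∅; A=∅; R=[let q]⟩
[2] ⟨C=(if0 -3 then -2 else -3); E=∅; A=∅; R=[app :: let q]⟩
[3] ⟨C=-3; E=∅; A=∅; R=[if0 :: app :: let q]⟩
[4] ⟨C=-3; E=∅; A=∅; R=[app :: let q]⟩
[5] ⟨C=(λv. ((λw. w) v)); E=∅; A=[-3]; R=[let q]⟩
[6] ⟨C=((λw. w) v); E={v↦-3}; A=∅; R=[let q]⟩
[7] ⟨C=v; E={v↦-3}; A=∅; R=[app :: let q]⟩
[8] ⟨C=(λw. w); E={v↦-3}; A=[-3]; R=[let q]⟩
[9] ⟨C=w; E={w↦-3, v↦-3}; A=∅; R=[let q]⟩
[10] ⟨C=4; E={q↦-3}; A=∅; R=∅⟩
→ final value 4

Answer: 4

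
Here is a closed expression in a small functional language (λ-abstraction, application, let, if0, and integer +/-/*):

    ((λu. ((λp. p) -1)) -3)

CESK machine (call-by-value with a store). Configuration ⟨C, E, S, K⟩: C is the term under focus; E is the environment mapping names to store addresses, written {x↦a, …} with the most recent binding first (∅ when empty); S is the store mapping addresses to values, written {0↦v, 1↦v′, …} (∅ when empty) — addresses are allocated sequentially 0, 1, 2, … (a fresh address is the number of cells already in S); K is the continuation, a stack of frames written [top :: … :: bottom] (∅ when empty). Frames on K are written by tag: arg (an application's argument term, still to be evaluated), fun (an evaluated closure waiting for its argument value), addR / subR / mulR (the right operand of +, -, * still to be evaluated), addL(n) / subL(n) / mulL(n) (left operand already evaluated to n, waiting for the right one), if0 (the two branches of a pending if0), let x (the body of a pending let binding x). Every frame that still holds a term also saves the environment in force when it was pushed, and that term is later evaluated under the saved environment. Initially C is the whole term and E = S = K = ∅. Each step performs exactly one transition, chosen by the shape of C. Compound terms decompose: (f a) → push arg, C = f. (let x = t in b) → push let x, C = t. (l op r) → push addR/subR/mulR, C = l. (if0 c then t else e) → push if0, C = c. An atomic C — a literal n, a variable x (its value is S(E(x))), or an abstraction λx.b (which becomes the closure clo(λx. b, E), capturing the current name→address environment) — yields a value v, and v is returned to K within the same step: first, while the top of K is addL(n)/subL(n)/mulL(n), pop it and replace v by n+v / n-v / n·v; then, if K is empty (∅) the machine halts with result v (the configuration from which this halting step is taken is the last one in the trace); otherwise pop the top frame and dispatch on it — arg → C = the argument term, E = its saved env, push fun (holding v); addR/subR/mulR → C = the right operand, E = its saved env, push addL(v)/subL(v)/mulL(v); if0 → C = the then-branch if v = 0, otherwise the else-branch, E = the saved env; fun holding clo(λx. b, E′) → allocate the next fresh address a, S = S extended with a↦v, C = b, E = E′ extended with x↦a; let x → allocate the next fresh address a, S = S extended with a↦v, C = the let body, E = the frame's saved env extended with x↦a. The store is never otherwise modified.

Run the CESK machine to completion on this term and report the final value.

0. ⟨C=((λu. ((λp. p) -1)) -3); E=∅; S=∅; K=∅⟩
1. ⟨C=(λu. ((λp. p) -1)); E=∅; S=∅; K=[arg]⟩
2. ⟨C=-3; E=∅; S=∅; K=[fun]⟩
3. ⟨C=((λp. p) -1); E={u↦0}; S={0↦-3}; K=∅⟩
4. ⟨C=(λp. p); E={u↦0}; S={0↦-3}; K=[arg]⟩
5. ⟨C=-1; E={u↦0}; S={0↦-3}; K=[fun]⟩
6. ⟨C=p; E={p↦1, u↦0}; S={0↦-3, 1↦-1}; K=∅⟩
→ final value -1

Answer: -1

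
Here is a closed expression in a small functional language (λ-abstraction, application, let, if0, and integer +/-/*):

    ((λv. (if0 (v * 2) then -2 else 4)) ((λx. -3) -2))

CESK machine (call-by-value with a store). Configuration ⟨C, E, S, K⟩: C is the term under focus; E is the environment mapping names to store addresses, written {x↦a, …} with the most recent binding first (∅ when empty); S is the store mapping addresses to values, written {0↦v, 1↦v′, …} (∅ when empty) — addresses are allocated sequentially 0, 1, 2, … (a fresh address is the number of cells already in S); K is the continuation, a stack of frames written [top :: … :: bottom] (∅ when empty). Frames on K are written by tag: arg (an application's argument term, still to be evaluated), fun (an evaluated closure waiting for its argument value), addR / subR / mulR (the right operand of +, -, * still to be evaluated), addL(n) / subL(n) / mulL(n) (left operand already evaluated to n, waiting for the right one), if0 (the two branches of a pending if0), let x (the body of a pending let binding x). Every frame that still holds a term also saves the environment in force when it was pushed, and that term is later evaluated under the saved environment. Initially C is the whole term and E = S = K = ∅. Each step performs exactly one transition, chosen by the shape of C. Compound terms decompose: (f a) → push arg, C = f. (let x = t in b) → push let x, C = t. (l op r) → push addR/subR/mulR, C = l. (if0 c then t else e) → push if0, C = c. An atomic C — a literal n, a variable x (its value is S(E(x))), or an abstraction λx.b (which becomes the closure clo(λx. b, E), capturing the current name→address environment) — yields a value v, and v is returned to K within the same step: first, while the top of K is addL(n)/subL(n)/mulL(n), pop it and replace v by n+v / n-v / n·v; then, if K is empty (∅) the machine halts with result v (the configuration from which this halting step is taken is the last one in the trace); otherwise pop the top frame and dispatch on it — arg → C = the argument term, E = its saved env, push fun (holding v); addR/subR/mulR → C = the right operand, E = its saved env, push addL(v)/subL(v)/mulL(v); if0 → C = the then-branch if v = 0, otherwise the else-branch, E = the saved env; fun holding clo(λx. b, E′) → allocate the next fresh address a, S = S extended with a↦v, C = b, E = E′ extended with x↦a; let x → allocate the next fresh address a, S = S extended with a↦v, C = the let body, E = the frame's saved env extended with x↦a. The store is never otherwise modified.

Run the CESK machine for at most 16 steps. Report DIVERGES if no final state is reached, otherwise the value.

Answer: 4

Derivation:
0. ⟨C=((λv. (if0 (v * 2) then -2 else 4)) ((λx. -3) -2)); E=∅; S=∅; K=∅⟩
1. ⟨C=(λv. (if0 (v * 2) then -2 else 4)); E=∅; S=∅; K=[arg]⟩
2. ⟨C=((λx. -3) -2); E=∅; S=∅; K=[fun]⟩
3. ⟨C=(λx. -3); E=∅; S=∅; K=[arg :: fun]⟩
4. ⟨C=-2; E=∅; S=∅; K=[fun :: fun]⟩
5. ⟨C=-3; E={x↦0}; S={0↦-2}; K=[fun]⟩
6. ⟨C=(if0 (v * 2) then -2 else 4); E={v↦1}; S={0↦-2, 1↦-3}; K=∅⟩
7. ⟨C=(v * 2); E={v↦1}; S={0↦-2, 1↦-3}; K=[if0]⟩
8. ⟨C=v; E={v↦1}; S={0↦-2, 1↦-3}; K=[mulR :: if0]⟩
9. ⟨C=2; E={v↦1}; S={0↦-2, 1↦-3}; K=[mulL(-3) :: if0]⟩
10. ⟨C=4; E={v↦1}; S={0↦-2, 1↦-3}; K=∅⟩
→ final value 4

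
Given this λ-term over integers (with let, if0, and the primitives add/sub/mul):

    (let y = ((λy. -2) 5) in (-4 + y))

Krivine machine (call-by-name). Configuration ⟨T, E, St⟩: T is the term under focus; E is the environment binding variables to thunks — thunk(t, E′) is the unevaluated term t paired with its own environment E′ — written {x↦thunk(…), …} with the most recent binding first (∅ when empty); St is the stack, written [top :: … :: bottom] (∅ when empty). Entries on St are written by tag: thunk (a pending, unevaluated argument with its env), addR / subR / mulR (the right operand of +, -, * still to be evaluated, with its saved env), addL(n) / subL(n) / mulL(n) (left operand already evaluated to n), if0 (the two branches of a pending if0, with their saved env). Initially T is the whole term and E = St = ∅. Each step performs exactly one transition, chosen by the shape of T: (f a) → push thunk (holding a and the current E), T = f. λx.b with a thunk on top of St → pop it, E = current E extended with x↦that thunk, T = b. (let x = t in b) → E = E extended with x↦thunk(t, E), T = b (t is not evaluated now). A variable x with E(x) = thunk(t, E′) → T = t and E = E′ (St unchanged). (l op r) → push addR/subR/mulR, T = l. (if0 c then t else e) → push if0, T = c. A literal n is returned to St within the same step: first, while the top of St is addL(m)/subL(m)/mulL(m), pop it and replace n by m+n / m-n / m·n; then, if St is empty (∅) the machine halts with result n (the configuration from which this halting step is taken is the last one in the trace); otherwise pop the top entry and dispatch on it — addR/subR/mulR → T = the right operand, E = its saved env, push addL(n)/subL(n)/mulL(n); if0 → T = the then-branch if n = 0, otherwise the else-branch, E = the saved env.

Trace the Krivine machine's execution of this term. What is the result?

t=0: <T=(let y = ((λy. -2) 5) in (-4 + y)), E=∅, St=∅>
t=1: <T=(-4 + y), E={y↦thunk(((λy. -2) 5), ∅)}, St=∅>
t=2: <T=-4, E={y↦thunk(((λy. -2) 5), ∅)}, St=[addR]>
t=3: <T=y, E={y↦thunk(((λy. -2) 5), ∅)}, St=[addL(-4)]>
t=4: <T=((λy. -2) 5), E=∅, St=[addL(-4)]>
t=5: <T=(λy. -2), E=∅, St=[thunk :: addL(-4)]>
t=6: <T=-2, E={y↦thunk(5, ∅)}, St=[addL(-4)]>
→ final value -6

Answer: -6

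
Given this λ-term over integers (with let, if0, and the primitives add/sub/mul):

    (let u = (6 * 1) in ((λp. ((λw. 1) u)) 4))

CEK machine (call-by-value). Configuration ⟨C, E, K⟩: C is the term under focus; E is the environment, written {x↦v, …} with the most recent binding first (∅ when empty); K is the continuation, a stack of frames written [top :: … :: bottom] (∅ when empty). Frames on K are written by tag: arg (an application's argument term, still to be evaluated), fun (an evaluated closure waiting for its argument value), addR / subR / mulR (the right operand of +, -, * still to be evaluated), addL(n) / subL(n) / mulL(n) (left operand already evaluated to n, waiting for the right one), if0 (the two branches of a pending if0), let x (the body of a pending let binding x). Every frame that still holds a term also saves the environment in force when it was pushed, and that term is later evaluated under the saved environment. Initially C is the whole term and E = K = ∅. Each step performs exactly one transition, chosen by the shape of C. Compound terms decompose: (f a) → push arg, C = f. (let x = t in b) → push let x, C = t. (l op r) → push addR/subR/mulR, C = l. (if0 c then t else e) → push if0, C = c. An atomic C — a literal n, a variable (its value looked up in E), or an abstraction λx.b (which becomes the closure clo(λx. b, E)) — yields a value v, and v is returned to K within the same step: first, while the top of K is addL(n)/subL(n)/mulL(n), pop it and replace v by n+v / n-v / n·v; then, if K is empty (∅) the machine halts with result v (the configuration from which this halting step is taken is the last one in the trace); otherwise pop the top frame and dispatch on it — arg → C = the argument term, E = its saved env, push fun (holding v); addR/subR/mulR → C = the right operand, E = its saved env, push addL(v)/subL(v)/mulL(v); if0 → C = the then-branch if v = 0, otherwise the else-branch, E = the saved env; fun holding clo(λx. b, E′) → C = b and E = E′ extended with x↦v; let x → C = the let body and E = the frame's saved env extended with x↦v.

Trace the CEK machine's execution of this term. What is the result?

Answer: 1

Machine steps:
step 0: ⟨C=(let u = (6 * 1) in ((λp. ((λw. 1) u)) 4)); E=∅; K=∅⟩
step 1: ⟨C=(6 * 1); E=∅; K=[let u]⟩
step 2: ⟨C=6; E=∅; K=[mulR :: let u]⟩
step 3: ⟨C=1; E=∅; K=[mulL(6) :: let u]⟩
step 4: ⟨C=((λp. ((λw. 1) u)) 4); E={u↦6}; K=∅⟩
step 5: ⟨C=(λp. ((λw. 1) u)); E={u↦6}; K=[arg]⟩
step 6: ⟨C=4; E={u↦6}; K=[fun]⟩
step 7: ⟨C=((λw. 1) u); E={p↦4, u↦6}; K=∅⟩
step 8: ⟨C=(λw. 1); E={p↦4, u↦6}; K=[arg]⟩
step 9: ⟨C=u; E={p↦4, u↦6}; K=[fun]⟩
step 10: ⟨C=1; E={w↦6, p↦4, u↦6}; K=∅⟩
→ final value 1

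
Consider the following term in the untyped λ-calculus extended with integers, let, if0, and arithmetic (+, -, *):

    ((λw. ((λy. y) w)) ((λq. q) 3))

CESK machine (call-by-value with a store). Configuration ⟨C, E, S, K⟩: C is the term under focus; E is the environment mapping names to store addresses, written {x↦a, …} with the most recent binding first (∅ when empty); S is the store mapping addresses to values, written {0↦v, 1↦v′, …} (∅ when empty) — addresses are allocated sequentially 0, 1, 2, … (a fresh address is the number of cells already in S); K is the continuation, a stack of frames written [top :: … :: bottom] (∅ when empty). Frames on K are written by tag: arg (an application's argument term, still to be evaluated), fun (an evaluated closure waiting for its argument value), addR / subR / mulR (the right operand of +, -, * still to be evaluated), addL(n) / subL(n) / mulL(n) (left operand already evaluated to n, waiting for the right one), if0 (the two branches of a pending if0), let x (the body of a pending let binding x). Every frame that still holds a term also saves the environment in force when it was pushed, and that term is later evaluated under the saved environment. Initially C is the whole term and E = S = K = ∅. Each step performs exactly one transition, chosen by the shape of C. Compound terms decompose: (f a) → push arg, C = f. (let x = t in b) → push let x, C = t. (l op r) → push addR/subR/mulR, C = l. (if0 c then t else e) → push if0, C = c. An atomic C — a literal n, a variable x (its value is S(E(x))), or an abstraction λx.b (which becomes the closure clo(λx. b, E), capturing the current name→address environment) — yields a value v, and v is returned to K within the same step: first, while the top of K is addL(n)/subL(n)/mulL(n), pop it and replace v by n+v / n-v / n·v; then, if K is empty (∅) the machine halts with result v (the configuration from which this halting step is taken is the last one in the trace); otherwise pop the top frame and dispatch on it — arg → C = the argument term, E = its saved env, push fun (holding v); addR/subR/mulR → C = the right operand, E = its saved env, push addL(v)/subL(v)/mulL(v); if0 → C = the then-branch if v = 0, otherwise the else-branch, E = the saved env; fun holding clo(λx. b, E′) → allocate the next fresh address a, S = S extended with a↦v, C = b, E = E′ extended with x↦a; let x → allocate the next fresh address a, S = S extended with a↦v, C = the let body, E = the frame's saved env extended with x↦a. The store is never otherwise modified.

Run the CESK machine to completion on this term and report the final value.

0. [C=((λw. ((λy. y) w)) ((λq. q) 3)) | E=∅ | S=∅ | K=∅]
1. [C=(λw. ((λy. y) w)) | E=∅ | S=∅ | K=[arg]]
2. [C=((λq. q) 3) | E=∅ | S=∅ | K=[fun]]
3. [C=(λq. q) | E=∅ | S=∅ | K=[arg :: fun]]
4. [C=3 | E=∅ | S=∅ | K=[fun :: fun]]
5. [C=q | E={q↦0} | S={0↦3} | K=[fun]]
6. [C=((λy. y) w) | E={w↦1} | S={0↦3, 1↦3} | K=∅]
7. [C=(λy. y) | E={w↦1} | S={0↦3, 1↦3} | K=[arg]]
8. [C=w | E={w↦1} | S={0↦3, 1↦3} | K=[fun]]
9. [C=y | E={y↦2, w↦1} | S={0↦3, 1↦3, 2↦3} | K=∅]
→ final value 3

Answer: 3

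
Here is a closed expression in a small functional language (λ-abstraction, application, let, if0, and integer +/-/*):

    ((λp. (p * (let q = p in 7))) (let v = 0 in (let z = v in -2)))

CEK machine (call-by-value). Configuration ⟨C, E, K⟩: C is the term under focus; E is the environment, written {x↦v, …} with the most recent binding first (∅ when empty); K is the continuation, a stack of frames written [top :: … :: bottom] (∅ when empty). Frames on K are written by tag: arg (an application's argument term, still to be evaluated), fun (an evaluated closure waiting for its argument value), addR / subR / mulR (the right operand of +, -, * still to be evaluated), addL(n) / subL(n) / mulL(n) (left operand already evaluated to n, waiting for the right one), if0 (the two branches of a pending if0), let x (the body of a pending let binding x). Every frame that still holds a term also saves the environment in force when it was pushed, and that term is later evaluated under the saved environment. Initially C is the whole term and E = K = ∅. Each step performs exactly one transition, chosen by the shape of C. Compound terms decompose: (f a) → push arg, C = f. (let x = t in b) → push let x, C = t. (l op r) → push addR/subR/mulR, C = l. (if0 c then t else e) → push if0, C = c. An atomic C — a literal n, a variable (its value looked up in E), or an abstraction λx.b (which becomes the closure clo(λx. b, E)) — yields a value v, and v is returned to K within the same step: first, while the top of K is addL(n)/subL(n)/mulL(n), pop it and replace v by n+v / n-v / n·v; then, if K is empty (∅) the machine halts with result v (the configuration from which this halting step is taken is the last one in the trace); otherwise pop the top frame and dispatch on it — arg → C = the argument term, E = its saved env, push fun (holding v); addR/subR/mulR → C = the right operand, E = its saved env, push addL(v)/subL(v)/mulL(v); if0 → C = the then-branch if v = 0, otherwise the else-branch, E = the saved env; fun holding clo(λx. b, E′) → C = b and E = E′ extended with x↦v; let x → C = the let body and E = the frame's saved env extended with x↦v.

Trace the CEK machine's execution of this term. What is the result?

Answer: -14

Machine steps:
[0] ⟨C=((λp. (p * (let q = p in 7))) (let v = 0 in (let z = v in -2))); E=∅; K=∅⟩
[1] ⟨C=(λp. (p * (let q = p in 7))); E=∅; K=[arg]⟩
[2] ⟨C=(let v = 0 in (let z = v in -2)); E=∅; K=[fun]⟩
[3] ⟨C=0; E=∅; K=[let v :: fun]⟩
[4] ⟨C=(let z = v in -2); E={v↦0}; K=[fun]⟩
[5] ⟨C=v; E={v↦0}; K=[let z :: fun]⟩
[6] ⟨C=-2; E={z↦0, v↦0}; K=[fun]⟩
[7] ⟨C=(p * (let q = p in 7)); E={p↦-2}; K=∅⟩
[8] ⟨C=p; E={p↦-2}; K=[mulR]⟩
[9] ⟨C=(let q = p in 7); E={p↦-2}; K=[mulL(-2)]⟩
[10] ⟨C=p; E={p↦-2}; K=[let q :: mulL(-2)]⟩
[11] ⟨C=7; E={q↦-2, p↦-2}; K=[mulL(-2)]⟩
→ final value -14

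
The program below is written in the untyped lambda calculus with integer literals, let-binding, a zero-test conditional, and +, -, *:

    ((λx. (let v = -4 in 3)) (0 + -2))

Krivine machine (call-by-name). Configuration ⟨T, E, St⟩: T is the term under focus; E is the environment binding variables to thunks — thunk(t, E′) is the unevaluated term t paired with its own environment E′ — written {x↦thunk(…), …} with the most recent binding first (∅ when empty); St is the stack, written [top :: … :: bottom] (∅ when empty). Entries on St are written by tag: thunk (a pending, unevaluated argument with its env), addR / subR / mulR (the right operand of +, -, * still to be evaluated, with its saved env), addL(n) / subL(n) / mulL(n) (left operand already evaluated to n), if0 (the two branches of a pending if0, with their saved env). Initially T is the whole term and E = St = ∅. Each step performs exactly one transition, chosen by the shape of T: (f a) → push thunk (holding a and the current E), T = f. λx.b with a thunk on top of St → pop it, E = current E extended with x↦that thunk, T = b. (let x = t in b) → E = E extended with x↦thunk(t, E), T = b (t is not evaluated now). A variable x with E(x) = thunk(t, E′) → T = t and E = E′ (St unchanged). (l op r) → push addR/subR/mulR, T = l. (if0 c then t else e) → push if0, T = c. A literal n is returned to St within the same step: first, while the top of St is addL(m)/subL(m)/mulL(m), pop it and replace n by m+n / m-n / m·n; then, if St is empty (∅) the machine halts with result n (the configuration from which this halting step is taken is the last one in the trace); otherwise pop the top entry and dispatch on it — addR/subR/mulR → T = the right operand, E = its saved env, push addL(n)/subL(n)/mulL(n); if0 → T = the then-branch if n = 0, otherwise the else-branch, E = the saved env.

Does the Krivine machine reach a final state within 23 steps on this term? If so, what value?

Answer: 3

Machine steps:
t=0: <T=((λx. (let v = -4 in 3)) (0 + -2)), E=∅, St=∅>
t=1: <T=(λx. (let v = -4 in 3)), E=∅, St=[thunk]>
t=2: <T=(let v = -4 in 3), E={x↦thunk((0 + -2), ∅)}, St=∅>
t=3: <T=3, E={v↦thunk(-4, {x↦thunk((0 + -2), ∅)}), x↦thunk((0 + -2), ∅)}, St=∅>
→ final value 3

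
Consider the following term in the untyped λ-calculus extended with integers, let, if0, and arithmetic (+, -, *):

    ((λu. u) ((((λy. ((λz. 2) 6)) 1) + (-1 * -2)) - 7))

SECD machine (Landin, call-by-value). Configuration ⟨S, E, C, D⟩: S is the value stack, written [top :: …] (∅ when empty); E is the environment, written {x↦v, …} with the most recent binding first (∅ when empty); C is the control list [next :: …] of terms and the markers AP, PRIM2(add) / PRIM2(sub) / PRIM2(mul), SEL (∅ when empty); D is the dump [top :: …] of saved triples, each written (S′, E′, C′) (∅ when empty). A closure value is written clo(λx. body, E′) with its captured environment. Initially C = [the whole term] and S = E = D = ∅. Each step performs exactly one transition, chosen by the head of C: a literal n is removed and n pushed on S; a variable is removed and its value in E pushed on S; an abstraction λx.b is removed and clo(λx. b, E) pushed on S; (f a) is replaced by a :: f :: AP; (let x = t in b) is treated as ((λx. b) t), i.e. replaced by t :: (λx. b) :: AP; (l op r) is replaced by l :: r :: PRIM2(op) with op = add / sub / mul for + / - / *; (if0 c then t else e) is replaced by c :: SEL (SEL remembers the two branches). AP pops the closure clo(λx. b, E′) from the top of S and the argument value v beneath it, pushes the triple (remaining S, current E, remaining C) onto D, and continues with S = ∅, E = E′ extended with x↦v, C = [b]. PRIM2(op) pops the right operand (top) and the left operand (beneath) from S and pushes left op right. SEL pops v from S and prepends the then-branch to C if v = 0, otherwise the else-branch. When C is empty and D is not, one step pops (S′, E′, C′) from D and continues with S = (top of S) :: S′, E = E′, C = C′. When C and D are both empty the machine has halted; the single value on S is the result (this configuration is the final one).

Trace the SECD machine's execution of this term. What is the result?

0. ⟨S=∅; E=∅; C=[((λu. u) ((((λy. ((λz. 2) 6)) 1) + (-1 * -2)) - 7))]; D=∅⟩
1. ⟨S=∅; E=∅; C=[((((λy. ((λz. 2) 6)) 1) + (-1 * -2)) - 7) :: (λu. u) :: AP]; D=∅⟩
2. ⟨S=∅; E=∅; C=[(((λy. ((λz. 2) 6)) 1) + (-1 * -2)) :: 7 :: PRIM2(sub) :: (λu. u) :: AP]; D=∅⟩
3. ⟨S=∅; E=∅; C=[((λy. ((λz. 2) 6)) 1) :: (-1 * -2) :: PRIM2(add) :: 7 :: PRIM2(sub) :: (λu. u) :: AP]; D=∅⟩
4. ⟨S=∅; E=∅; C=[1 :: (λy. ((λz. 2) 6)) :: AP :: (-1 * -2) :: PRIM2(add) :: 7 :: PRIM2(sub) :: (λu. u) :: AP]; D=∅⟩
5. ⟨S=[1]; E=∅; C=[(λy. ((λz. 2) 6)) :: AP :: (-1 * -2) :: PRIM2(add) :: 7 :: PRIM2(sub) :: (λu. u) :: AP]; D=∅⟩
6. ⟨S=[clo(λy. ((λz. 2) 6), ∅) :: 1]; E=∅; C=[AP :: (-1 * -2) :: PRIM2(add) :: 7 :: PRIM2(sub) :: (λu. u) :: AP]; D=∅⟩
7. ⟨S=∅; E={y↦1}; C=[((λz. 2) 6)]; D=[(∅, ∅, [(-1 * -2) :: PRIM2(add) :: 7 :: PRIM2(sub) :: (λu. u) :: AP])]⟩
8. ⟨S=∅; E={y↦1}; C=[6 :: (λz. 2) :: AP]; D=[(∅, ∅, [(-1 * -2) :: PRIM2(add) :: 7 :: PRIM2(sub) :: (λu. u) :: AP])]⟩
9. ⟨S=[6]; E={y↦1}; C=[(λz. 2) :: AP]; D=[(∅, ∅, [(-1 * -2) :: PRIM2(add) :: 7 :: PRIM2(sub) :: (λu. u) :: AP])]⟩
10. ⟨S=[clo(λz. 2, {y↦1}) :: 6]; E={y↦1}; C=[AP]; D=[(∅, ∅, [(-1 * -2) :: PRIM2(add) :: 7 :: PRIM2(sub) :: (λu. u) :: AP])]⟩
11. ⟨S=∅; E={z↦6, y↦1}; C=[2]; D=[(∅, {y↦1}, ∅) :: (∅, ∅, [(-1 * -2) :: PRIM2(add) :: 7 :: PRIM2(sub) :: (λu. u) :: AP])]⟩
12. ⟨S=[2]; E={z↦6, y↦1}; C=∅; D=[(∅, {y↦1}, ∅) :: (∅, ∅, [(-1 * -2) :: PRIM2(add) :: 7 :: PRIM2(sub) :: (λu. u) :: AP])]⟩
13. ⟨S=[2]; E={y↦1}; C=∅; D=[(∅, ∅, [(-1 * -2) :: PRIM2(add) :: 7 :: PRIM2(sub) :: (λu. u) :: AP])]⟩
14. ⟨S=[2]; E=∅; C=[(-1 * -2) :: PRIM2(add) :: 7 :: PRIM2(sub) :: (λu. u) :: AP]; D=∅⟩
15. ⟨S=[2]; E=∅; C=[-1 :: -2 :: PRIM2(mul) :: PRIM2(add) :: 7 :: PRIM2(sub) :: (λu. u) :: AP]; D=∅⟩
16. ⟨S=[-1 :: 2]; E=∅; C=[-2 :: PRIM2(mul) :: PRIM2(add) :: 7 :: PRIM2(sub) :: (λu. u) :: AP]; D=∅⟩
17. ⟨S=[-2 :: -1 :: 2]; E=∅; C=[PRIM2(mul) :: PRIM2(add) :: 7 :: PRIM2(sub) :: (λu. u) :: AP]; D=∅⟩
18. ⟨S=[2 :: 2]; E=∅; C=[PRIM2(add) :: 7 :: PRIM2(sub) :: (λu. u) :: AP]; D=∅⟩
19. ⟨S=[4]; E=∅; C=[7 :: PRIM2(sub) :: (λu. u) :: AP]; D=∅⟩
20. ⟨S=[7 :: 4]; E=∅; C=[PRIM2(sub) :: (λu. u) :: AP]; D=∅⟩
21. ⟨S=[-3]; E=∅; C=[(λu. u) :: AP]; D=∅⟩
22. ⟨S=[clo(λu. u, ∅) :: -3]; E=∅; C=[AP]; D=∅⟩
23. ⟨S=∅; E={u↦-3}; C=[u]; D=[(∅, ∅, ∅)]⟩
24. ⟨S=[-3]; E={u↦-3}; C=∅; D=[(∅, ∅, ∅)]⟩
25. ⟨S=[-3]; E=∅; C=∅; D=∅⟩
→ final value -3

Answer: -3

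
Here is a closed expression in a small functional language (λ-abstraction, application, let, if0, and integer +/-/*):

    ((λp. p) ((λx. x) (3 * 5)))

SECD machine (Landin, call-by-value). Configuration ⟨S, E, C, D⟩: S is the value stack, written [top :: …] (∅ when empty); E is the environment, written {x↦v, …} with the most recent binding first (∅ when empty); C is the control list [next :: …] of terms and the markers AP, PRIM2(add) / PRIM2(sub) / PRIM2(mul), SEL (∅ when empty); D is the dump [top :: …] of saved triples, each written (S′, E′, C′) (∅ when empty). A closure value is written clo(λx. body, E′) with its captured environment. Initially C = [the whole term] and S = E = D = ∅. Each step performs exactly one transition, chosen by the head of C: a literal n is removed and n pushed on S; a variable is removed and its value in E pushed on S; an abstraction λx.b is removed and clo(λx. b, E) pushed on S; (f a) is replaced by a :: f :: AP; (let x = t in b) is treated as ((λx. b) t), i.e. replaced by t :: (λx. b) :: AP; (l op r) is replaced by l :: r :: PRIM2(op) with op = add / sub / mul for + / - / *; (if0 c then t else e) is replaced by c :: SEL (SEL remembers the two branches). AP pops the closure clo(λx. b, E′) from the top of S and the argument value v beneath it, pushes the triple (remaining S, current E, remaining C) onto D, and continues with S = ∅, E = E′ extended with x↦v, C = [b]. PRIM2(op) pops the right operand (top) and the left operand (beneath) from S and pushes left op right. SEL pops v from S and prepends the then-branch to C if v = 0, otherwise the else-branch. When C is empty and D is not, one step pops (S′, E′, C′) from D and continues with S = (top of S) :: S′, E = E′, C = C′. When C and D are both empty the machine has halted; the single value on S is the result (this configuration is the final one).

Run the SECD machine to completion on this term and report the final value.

0. [S=∅ | E=∅ | C=[((λp. p) ((λx. x) (3 * 5)))] | D=∅]
1. [S=∅ | E=∅ | C=[((λx. x) (3 * 5)) :: (λp. p) :: AP] | D=∅]
2. [S=∅ | E=∅ | C=[(3 * 5) :: (λx. x) :: AP :: (λp. p) :: AP] | D=∅]
3. [S=∅ | E=∅ | C=[3 :: 5 :: PRIM2(mul) :: (λx. x) :: AP :: (λp. p) :: AP] | D=∅]
4. [S=[3] | E=∅ | C=[5 :: PRIM2(mul) :: (λx. x) :: AP :: (λp. p) :: AP] | D=∅]
5. [S=[5 :: 3] | E=∅ | C=[PRIM2(mul) :: (λx. x) :: AP :: (λp. p) :: AP] | D=∅]
6. [S=[15] | E=∅ | C=[(λx. x) :: AP :: (λp. p) :: AP] | D=∅]
7. [S=[clo(λx. x, ∅) :: 15] | E=∅ | C=[AP :: (λp. p) :: AP] | D=∅]
8. [S=∅ | E={x↦15} | C=[x] | D=[(∅, ∅, [(λp. p) :: AP])]]
9. [S=[15] | E={x↦15} | C=∅ | D=[(∅, ∅, [(λp. p) :: AP])]]
10. [S=[15] | E=∅ | C=[(λp. p) :: AP] | D=∅]
11. [S=[clo(λp. p, ∅) :: 15] | E=∅ | C=[AP] | D=∅]
12. [S=∅ | E={p↦15} | C=[p] | D=[(∅, ∅, ∅)]]
13. [S=[15] | E={p↦15} | C=∅ | D=[(∅, ∅, ∅)]]
14. [S=[15] | E=∅ | C=∅ | D=∅]
→ final value 15

Answer: 15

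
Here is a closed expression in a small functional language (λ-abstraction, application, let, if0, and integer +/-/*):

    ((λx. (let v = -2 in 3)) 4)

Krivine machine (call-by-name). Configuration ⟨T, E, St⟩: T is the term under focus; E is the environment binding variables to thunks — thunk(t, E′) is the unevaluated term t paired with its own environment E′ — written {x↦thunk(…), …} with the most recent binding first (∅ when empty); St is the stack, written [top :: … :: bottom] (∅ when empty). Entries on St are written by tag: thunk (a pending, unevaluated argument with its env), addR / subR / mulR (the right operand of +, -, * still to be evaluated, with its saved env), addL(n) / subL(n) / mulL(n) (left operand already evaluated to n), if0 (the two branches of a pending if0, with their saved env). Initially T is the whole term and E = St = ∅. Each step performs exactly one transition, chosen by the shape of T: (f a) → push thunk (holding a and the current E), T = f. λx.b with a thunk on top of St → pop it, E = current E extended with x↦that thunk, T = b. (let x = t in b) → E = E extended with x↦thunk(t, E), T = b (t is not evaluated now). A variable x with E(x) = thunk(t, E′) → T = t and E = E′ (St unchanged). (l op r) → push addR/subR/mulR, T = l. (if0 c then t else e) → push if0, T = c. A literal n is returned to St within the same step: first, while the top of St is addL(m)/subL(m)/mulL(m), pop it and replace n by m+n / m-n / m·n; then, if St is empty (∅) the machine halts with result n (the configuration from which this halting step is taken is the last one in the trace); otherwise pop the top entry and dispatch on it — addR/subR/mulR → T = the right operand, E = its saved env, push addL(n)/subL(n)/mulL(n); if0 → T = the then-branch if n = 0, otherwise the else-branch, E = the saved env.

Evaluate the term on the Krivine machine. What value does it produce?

Answer: 3

Machine steps:
t=0: <T=((λx. (let v = -2 in 3)) 4), E=∅, St=∅>
t=1: <T=(λx. (let v = -2 in 3)), E=∅, St=[thunk]>
t=2: <T=(let v = -2 in 3), E={x↦thunk(4, ∅)}, St=∅>
t=3: <T=3, E={v↦thunk(-2, {x↦thunk(4, ∅)}), x↦thunk(4, ∅)}, St=∅>
→ final value 3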